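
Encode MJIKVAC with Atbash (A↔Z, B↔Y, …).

NQRPEZX

M(12) → N(13)
J(9) → Q(16)
I(8) → R(17)
K(10) → P(15)
V(21) → E(4)
A(0) → Z(25)
C(2) → X(23)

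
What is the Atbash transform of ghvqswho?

tsejhdsl

g(6) → t(19)
h(7) → s(18)
v(21) → e(4)
q(16) → j(9)
s(18) → h(7)
w(22) → d(3)
h(7) → s(18)
o(14) → l(11)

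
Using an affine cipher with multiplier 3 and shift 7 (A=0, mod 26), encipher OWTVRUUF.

O(14): 3·14+7=49≡23 → X
W(22): 3·22+7=73≡21 → V
T(19): 3·19+7=64≡12 → M
V(21): 3·21+7=70≡18 → S
R(17): 3·17+7=58≡6 → G
U(20): 3·20+7=67≡15 → P
U(20): 3·20+7=67≡15 → P
F(5): 3·5+7=22 → W

XVMSGPPW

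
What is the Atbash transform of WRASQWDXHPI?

W(22) → D(3)
R(17) → I(8)
A(0) → Z(25)
S(18) → H(7)
Q(16) → J(9)
W(22) → D(3)
D(3) → W(22)
X(23) → C(2)
H(7) → S(18)
P(15) → K(10)
I(8) → R(17)

DIZHJDWCSKR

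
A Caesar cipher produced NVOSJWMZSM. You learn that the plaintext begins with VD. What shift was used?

From the crib: N(13)−V(21)=-8≡18, so the shift is 18.

18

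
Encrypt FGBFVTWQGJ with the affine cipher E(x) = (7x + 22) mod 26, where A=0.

FMDFNZUEMH

F(5): 7·5+22=57≡5 → F
G(6): 7·6+22=64≡12 → M
B(1): 7·1+22=29≡3 → D
F(5): 7·5+22=57≡5 → F
V(21): 7·21+22=169≡13 → N
T(19): 7·19+22=155≡25 → Z
W(22): 7·22+22=176≡20 → U
Q(16): 7·16+22=134≡4 → E
G(6): 7·6+22=64≡12 → M
J(9): 7·9+22=85≡7 → H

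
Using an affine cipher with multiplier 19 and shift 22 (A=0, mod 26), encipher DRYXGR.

BHKRGH

D(3): 19·3+22=79≡1 → B
R(17): 19·17+22=345≡7 → H
Y(24): 19·24+22=478≡10 → K
X(23): 19·23+22=459≡17 → R
G(6): 19·6+22=136≡6 → G
R(17): 19·17+22=345≡7 → H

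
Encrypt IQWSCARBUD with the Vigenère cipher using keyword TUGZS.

Repeat the key across the message: TUGZSTUGZS
I(8)+T(19): 27≡1 → B
Q(16)+U(20): 36≡10 → K
W(22)+G(6): 28≡2 → C
S(18)+Z(25): 43≡17 → R
C(2)+S(18): 20 → U
A(0)+T(19): 19 → T
R(17)+U(20): 37≡11 → L
B(1)+G(6): 7 → H
U(20)+Z(25): 45≡19 → T
D(3)+S(18): 21 → V

BKCRUTLHTV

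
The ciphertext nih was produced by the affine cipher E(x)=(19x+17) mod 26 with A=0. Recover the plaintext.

ifu

The inverse of 19 mod 26 is 11, since 19·11=209≡1. Apply D(y)=11·(y−17) mod 26:
n(13): 11·(13−17)=-44≡8 → i
i(8): 11·(8−17)=-99≡5 → f
h(7): 11·(7−17)=-110≡20 → u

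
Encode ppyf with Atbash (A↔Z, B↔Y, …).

p(15) → k(10)
p(15) → k(10)
y(24) → b(1)
f(5) → u(20)

kkbu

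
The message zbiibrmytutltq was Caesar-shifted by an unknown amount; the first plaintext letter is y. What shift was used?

From the crib: z(25)−y(24)=1, so the shift is 1.

1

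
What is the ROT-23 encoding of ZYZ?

Z(25): 25+23=48≡22 → W
Y(24): 24+23=47≡21 → V
Z(25): 25+23=48≡22 → W

WVW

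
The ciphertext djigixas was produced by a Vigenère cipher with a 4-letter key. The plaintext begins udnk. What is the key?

jgvw

Subtract each crib letter from the matching ciphertext letter (mod 26):
d(3)−u(20)=-17≡9 → j
j(9)−d(3)=6 → g
i(8)−n(13)=-5≡21 → v
g(6)−k(10)=-4≡22 → w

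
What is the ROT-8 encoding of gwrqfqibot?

oezynyqjwb

g(6): 6+8=14 → o
w(22): 22+8=30≡4 → e
r(17): 17+8=25 → z
q(16): 16+8=24 → y
f(5): 5+8=13 → n
q(16): 16+8=24 → y
i(8): 8+8=16 → q
b(1): 1+8=9 → j
o(14): 14+8=22 → w
t(19): 19+8=27≡1 → b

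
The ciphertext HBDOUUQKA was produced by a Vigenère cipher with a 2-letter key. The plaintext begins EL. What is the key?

DQ

Subtract each crib letter from the matching ciphertext letter (mod 26):
H(7)−E(4)=3 → D
B(1)−L(11)=-10≡16 → Q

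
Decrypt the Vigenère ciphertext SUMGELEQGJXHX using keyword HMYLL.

LIOVTESSVYQVZ

Repeat the key across the ciphertext: HMYLLHMYLLHMY
S(18)−H(7): 11 → L
U(20)−M(12): 8 → I
M(12)−Y(24): -12≡14 → O
G(6)−L(11): -5≡21 → V
E(4)−L(11): -7≡19 → T
L(11)−H(7): 4 → E
E(4)−M(12): -8≡18 → S
Q(16)−Y(24): -8≡18 → S
G(6)−L(11): -5≡21 → V
J(9)−L(11): -2≡24 → Y
X(23)−H(7): 16 → Q
H(7)−M(12): -5≡21 → V
X(23)−Y(24): -1≡25 → Z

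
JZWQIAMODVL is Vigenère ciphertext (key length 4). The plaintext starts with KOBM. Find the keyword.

ZLVE

Subtract each crib letter from the matching ciphertext letter (mod 26):
J(9)−K(10)=-1≡25 → Z
Z(25)−O(14)=11 → L
W(22)−B(1)=21 → V
Q(16)−M(12)=4 → E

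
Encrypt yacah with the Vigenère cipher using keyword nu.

Repeat the key across the message: nunun
y(24)+n(13): 37≡11 → l
a(0)+u(20): 20 → u
c(2)+n(13): 15 → p
a(0)+u(20): 20 → u
h(7)+n(13): 20 → u

lupuu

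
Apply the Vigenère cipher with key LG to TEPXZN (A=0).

Repeat the key across the message: LGLGLG
T(19)+L(11): 30≡4 → E
E(4)+G(6): 10 → K
P(15)+L(11): 26≡0 → A
X(23)+G(6): 29≡3 → D
Z(25)+L(11): 36≡10 → K
N(13)+G(6): 19 → T

EKADKT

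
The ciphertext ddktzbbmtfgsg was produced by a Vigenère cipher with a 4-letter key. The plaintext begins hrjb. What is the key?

wmbs

Subtract each crib letter from the matching ciphertext letter (mod 26):
d(3)−h(7)=-4≡22 → w
d(3)−r(17)=-14≡12 → m
k(10)−j(9)=1 → b
t(19)−b(1)=18 → s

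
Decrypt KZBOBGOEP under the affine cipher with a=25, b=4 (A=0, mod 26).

UFDQDYQAP

The inverse of 25 mod 26 is 25, since 25·25=625≡1. Apply D(y)=25·(y−4) mod 26:
K(10): 25·(10−4)=150≡20 → U
Z(25): 25·(25−4)=525≡5 → F
B(1): 25·(1−4)=-75≡3 → D
O(14): 25·(14−4)=250≡16 → Q
B(1): 25·(1−4)=-75≡3 → D
G(6): 25·(6−4)=50≡24 → Y
O(14): 25·(14−4)=250≡16 → Q
E(4): 25·(4−4)=0 → A
P(15): 25·(15−4)=275≡15 → P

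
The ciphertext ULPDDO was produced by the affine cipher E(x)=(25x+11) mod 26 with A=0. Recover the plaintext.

RAWIIX

The inverse of 25 mod 26 is 25, since 25·25=625≡1. Apply D(y)=25·(y−11) mod 26:
U(20): 25·(20−11)=225≡17 → R
L(11): 25·(11−11)=0 → A
P(15): 25·(15−11)=100≡22 → W
D(3): 25·(3−11)=-200≡8 → I
D(3): 25·(3−11)=-200≡8 → I
O(14): 25·(14−11)=75≡23 → X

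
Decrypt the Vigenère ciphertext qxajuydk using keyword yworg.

sbmsoahw

Repeat the key across the ciphertext: yworgywo
q(16)−y(24): -8≡18 → s
x(23)−w(22): 1 → b
a(0)−o(14): -14≡12 → m
j(9)−r(17): -8≡18 → s
u(20)−g(6): 14 → o
y(24)−y(24): 0 → a
d(3)−w(22): -19≡7 → h
k(10)−o(14): -4≡22 → w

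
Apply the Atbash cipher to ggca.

ttxz

g(6) → t(19)
g(6) → t(19)
c(2) → x(23)
a(0) → z(25)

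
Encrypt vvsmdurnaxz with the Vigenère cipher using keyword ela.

zgsqouvyabk

Repeat the key across the message: elaelaelael
v(21)+e(4): 25 → z
v(21)+l(11): 32≡6 → g
s(18)+a(0): 18 → s
m(12)+e(4): 16 → q
d(3)+l(11): 14 → o
u(20)+a(0): 20 → u
r(17)+e(4): 21 → v
n(13)+l(11): 24 → y
a(0)+a(0): 0 → a
x(23)+e(4): 27≡1 → b
z(25)+l(11): 36≡10 → k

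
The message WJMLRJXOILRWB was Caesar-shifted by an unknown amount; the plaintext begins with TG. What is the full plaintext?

TGJIOGULFIOTY

From the crib: W(22)−T(19)=3, so the shift is 3.
Subtract 3 from each ciphertext letter:
W(22): 22−3=19 → T
J(9): 9−3=6 → G
M(12): 12−3=9 → J
L(11): 11−3=8 → I
R(17): 17−3=14 → O
J(9): 9−3=6 → G
X(23): 23−3=20 → U
O(14): 14−3=11 → L
I(8): 8−3=5 → F
L(11): 11−3=8 → I
R(17): 17−3=14 → O
W(22): 22−3=19 → T
B(1): 1−3=-2≡24 → Y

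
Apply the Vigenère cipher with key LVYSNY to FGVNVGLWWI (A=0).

Repeat the key across the message: LVYSNYLVYS
F(5)+L(11): 16 → Q
G(6)+V(21): 27≡1 → B
V(21)+Y(24): 45≡19 → T
N(13)+S(18): 31≡5 → F
V(21)+N(13): 34≡8 → I
G(6)+Y(24): 30≡4 → E
L(11)+L(11): 22 → W
W(22)+V(21): 43≡17 → R
W(22)+Y(24): 46≡20 → U
I(8)+S(18): 26≡0 → A

QBTFIEWRUA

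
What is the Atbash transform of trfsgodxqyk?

t(19) → g(6)
r(17) → i(8)
f(5) → u(20)
s(18) → h(7)
g(6) → t(19)
o(14) → l(11)
d(3) → w(22)
x(23) → c(2)
q(16) → j(9)
y(24) → b(1)
k(10) → p(15)

giuhtlwcjbp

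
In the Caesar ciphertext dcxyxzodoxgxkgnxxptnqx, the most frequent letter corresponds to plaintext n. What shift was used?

10

The most frequent ciphertext letter is x (appears 7 times).
x is position 23; n is position 13.
Shift = 10.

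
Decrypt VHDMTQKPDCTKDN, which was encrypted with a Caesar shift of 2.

V(21): 21−2=19 → T
H(7): 7−2=5 → F
D(3): 3−2=1 → B
M(12): 12−2=10 → K
T(19): 19−2=17 → R
Q(16): 16−2=14 → O
K(10): 10−2=8 → I
P(15): 15−2=13 → N
D(3): 3−2=1 → B
C(2): 2−2=0 → A
T(19): 19−2=17 → R
K(10): 10−2=8 → I
D(3): 3−2=1 → B
N(13): 13−2=11 → L

TFBKROINBARIBL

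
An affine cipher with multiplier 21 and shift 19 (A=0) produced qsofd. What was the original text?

lvbiy

The inverse of 21 mod 26 is 5, since 21·5=105≡1. Apply D(y)=5·(y−19) mod 26:
q(16): 5·(16−19)=-15≡11 → l
s(18): 5·(18−19)=-5≡21 → v
o(14): 5·(14−19)=-25≡1 → b
f(5): 5·(5−19)=-70≡8 → i
d(3): 5·(3−19)=-80≡24 → y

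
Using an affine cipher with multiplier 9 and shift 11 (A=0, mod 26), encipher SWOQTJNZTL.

S(18): 9·18+11=173≡17 → R
W(22): 9·22+11=209≡1 → B
O(14): 9·14+11=137≡7 → H
Q(16): 9·16+11=155≡25 → Z
T(19): 9·19+11=182≡0 → A
J(9): 9·9+11=92≡14 → O
N(13): 9·13+11=128≡24 → Y
Z(25): 9·25+11=236≡2 → C
T(19): 9·19+11=182≡0 → A
L(11): 9·11+11=110≡6 → G

RBHZAOYCAG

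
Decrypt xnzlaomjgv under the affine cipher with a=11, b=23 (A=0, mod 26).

asmgflzupo

The inverse of 11 mod 26 is 19, since 11·19=209≡1. Apply D(y)=19·(y−23) mod 26:
x(23): 19·(23−23)=0 → a
n(13): 19·(13−23)=-190≡18 → s
z(25): 19·(25−23)=38≡12 → m
l(11): 19·(11−23)=-228≡6 → g
a(0): 19·(0−23)=-437≡5 → f
o(14): 19·(14−23)=-171≡11 → l
m(12): 19·(12−23)=-209≡25 → z
j(9): 19·(9−23)=-266≡20 → u
g(6): 19·(6−23)=-323≡15 → p
v(21): 19·(21−23)=-38≡14 → o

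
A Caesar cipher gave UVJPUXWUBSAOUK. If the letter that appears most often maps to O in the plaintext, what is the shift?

The most frequent ciphertext letter is U (appears 4 times).
U is position 20; O is position 14.
Shift = 6.

6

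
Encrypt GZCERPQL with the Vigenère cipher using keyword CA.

Repeat the key across the message: CACACACA
G(6)+C(2): 8 → I
Z(25)+A(0): 25 → Z
C(2)+C(2): 4 → E
E(4)+A(0): 4 → E
R(17)+C(2): 19 → T
P(15)+A(0): 15 → P
Q(16)+C(2): 18 → S
L(11)+A(0): 11 → L

IZEETPSL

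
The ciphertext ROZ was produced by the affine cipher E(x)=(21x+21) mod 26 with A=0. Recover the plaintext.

The inverse of 21 mod 26 is 5, since 21·5=105≡1. Apply D(y)=5·(y−21) mod 26:
R(17): 5·(17−21)=-20≡6 → G
O(14): 5·(14−21)=-35≡17 → R
Z(25): 5·(25−21)=20 → U

GRU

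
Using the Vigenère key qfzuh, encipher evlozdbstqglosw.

uakigtgrnxwqnmd

Repeat the key across the message: qfzuhqfzuhqfzuh
e(4)+q(16): 20 → u
v(21)+f(5): 26≡0 → a
l(11)+z(25): 36≡10 → k
o(14)+u(20): 34≡8 → i
z(25)+h(7): 32≡6 → g
d(3)+q(16): 19 → t
b(1)+f(5): 6 → g
s(18)+z(25): 43≡17 → r
t(19)+u(20): 39≡13 → n
q(16)+h(7): 23 → x
g(6)+q(16): 22 → w
l(11)+f(5): 16 → q
o(14)+z(25): 39≡13 → n
s(18)+u(20): 38≡12 → m
w(22)+h(7): 29≡3 → d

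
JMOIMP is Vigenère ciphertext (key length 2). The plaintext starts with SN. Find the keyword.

Subtract each crib letter from the matching ciphertext letter (mod 26):
J(9)−S(18)=-9≡17 → R
M(12)−N(13)=-1≡25 → Z

RZ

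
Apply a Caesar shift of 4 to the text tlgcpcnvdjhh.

t(19): 19+4=23 → x
l(11): 11+4=15 → p
g(6): 6+4=10 → k
c(2): 2+4=6 → g
p(15): 15+4=19 → t
c(2): 2+4=6 → g
n(13): 13+4=17 → r
v(21): 21+4=25 → z
d(3): 3+4=7 → h
j(9): 9+4=13 → n
h(7): 7+4=11 → l
h(7): 7+4=11 → l

xpkgtgrzhnll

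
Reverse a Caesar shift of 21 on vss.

v(21): 21−21=0 → a
s(18): 18−21=-3≡23 → x
s(18): 18−21=-3≡23 → x

axx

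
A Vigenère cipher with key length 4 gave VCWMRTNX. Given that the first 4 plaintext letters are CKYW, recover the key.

Subtract each crib letter from the matching ciphertext letter (mod 26):
V(21)−C(2)=19 → T
C(2)−K(10)=-8≡18 → S
W(22)−Y(24)=-2≡24 → Y
M(12)−W(22)=-10≡16 → Q

TSYQ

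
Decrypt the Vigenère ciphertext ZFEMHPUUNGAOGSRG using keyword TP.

Repeat the key across the ciphertext: TPTPTPTPTPTPTPTP
Z(25)−T(19): 6 → G
F(5)−P(15): -10≡16 → Q
E(4)−T(19): -15≡11 → L
M(12)−P(15): -3≡23 → X
H(7)−T(19): -12≡14 → O
P(15)−P(15): 0 → A
U(20)−T(19): 1 → B
U(20)−P(15): 5 → F
N(13)−T(19): -6≡20 → U
G(6)−P(15): -9≡17 → R
A(0)−T(19): -19≡7 → H
O(14)−P(15): -1≡25 → Z
G(6)−T(19): -13≡13 → N
S(18)−P(15): 3 → D
R(17)−T(19): -2≡24 → Y
G(6)−P(15): -9≡17 → R

GQLXOABFURHZNDYR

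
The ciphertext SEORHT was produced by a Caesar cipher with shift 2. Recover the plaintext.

S(18): 18−2=16 → Q
E(4): 4−2=2 → C
O(14): 14−2=12 → M
R(17): 17−2=15 → P
H(7): 7−2=5 → F
T(19): 19−2=17 → R

QCMPFR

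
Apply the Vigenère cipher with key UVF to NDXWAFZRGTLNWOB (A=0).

HYCQVKTMLNGSQJG

Repeat the key across the message: UVFUVFUVFUVFUVF
N(13)+U(20): 33≡7 → H
D(3)+V(21): 24 → Y
X(23)+F(5): 28≡2 → C
W(22)+U(20): 42≡16 → Q
A(0)+V(21): 21 → V
F(5)+F(5): 10 → K
Z(25)+U(20): 45≡19 → T
R(17)+V(21): 38≡12 → M
G(6)+F(5): 11 → L
T(19)+U(20): 39≡13 → N
L(11)+V(21): 32≡6 → G
N(13)+F(5): 18 → S
W(22)+U(20): 42≡16 → Q
O(14)+V(21): 35≡9 → J
B(1)+F(5): 6 → G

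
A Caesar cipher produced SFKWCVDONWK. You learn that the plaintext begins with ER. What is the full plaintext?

From the crib: S(18)−E(4)=14, so the shift is 14.
Subtract 14 from each ciphertext letter:
S(18): 18−14=4 → E
F(5): 5−14=-9≡17 → R
K(10): 10−14=-4≡22 → W
W(22): 22−14=8 → I
C(2): 2−14=-12≡14 → O
V(21): 21−14=7 → H
D(3): 3−14=-11≡15 → P
O(14): 14−14=0 → A
N(13): 13−14=-1≡25 → Z
W(22): 22−14=8 → I
K(10): 10−14=-4≡22 → W

ERWIOHPAZIW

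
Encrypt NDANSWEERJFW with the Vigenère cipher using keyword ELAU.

ROAHWHEYVUFQ

Repeat the key across the message: ELAUELAUELAU
N(13)+E(4): 17 → R
D(3)+L(11): 14 → O
A(0)+A(0): 0 → A
N(13)+U(20): 33≡7 → H
S(18)+E(4): 22 → W
W(22)+L(11): 33≡7 → H
E(4)+A(0): 4 → E
E(4)+U(20): 24 → Y
R(17)+E(4): 21 → V
J(9)+L(11): 20 → U
F(5)+A(0): 5 → F
W(22)+U(20): 42≡16 → Q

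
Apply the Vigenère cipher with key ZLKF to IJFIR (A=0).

Repeat the key across the message: ZLKFZ
I(8)+Z(25): 33≡7 → H
J(9)+L(11): 20 → U
F(5)+K(10): 15 → P
I(8)+F(5): 13 → N
R(17)+Z(25): 42≡16 → Q

HUPNQ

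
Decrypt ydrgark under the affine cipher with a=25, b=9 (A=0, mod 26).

lgsdjsz

The inverse of 25 mod 26 is 25, since 25·25=625≡1. Apply D(y)=25·(y−9) mod 26:
y(24): 25·(24−9)=375≡11 → l
d(3): 25·(3−9)=-150≡6 → g
r(17): 25·(17−9)=200≡18 → s
g(6): 25·(6−9)=-75≡3 → d
a(0): 25·(0−9)=-225≡9 → j
r(17): 25·(17−9)=200≡18 → s
k(10): 25·(10−9)=25 → z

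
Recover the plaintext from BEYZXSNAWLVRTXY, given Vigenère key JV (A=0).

Repeat the key across the ciphertext: JVJVJVJVJVJVJVJ
B(1)−J(9): -8≡18 → S
E(4)−V(21): -17≡9 → J
Y(24)−J(9): 15 → P
Z(25)−V(21): 4 → E
X(23)−J(9): 14 → O
S(18)−V(21): -3≡23 → X
N(13)−J(9): 4 → E
A(0)−V(21): -21≡5 → F
W(22)−J(9): 13 → N
L(11)−V(21): -10≡16 → Q
V(21)−J(9): 12 → M
R(17)−V(21): -4≡22 → W
T(19)−J(9): 10 → K
X(23)−V(21): 2 → C
Y(24)−J(9): 15 → P

SJPEOXEFNQMWKCP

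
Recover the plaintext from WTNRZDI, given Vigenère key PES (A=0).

Repeat the key across the ciphertext: PESPESP
W(22)−P(15): 7 → H
T(19)−E(4): 15 → P
N(13)−S(18): -5≡21 → V
R(17)−P(15): 2 → C
Z(25)−E(4): 21 → V
D(3)−S(18): -15≡11 → L
I(8)−P(15): -7≡19 → T

HPVCVLT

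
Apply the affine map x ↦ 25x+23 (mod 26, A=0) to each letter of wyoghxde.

bzjrqaut

w(22): 25·22+23=573≡1 → b
y(24): 25·24+23=623≡25 → z
o(14): 25·14+23=373≡9 → j
g(6): 25·6+23=173≡17 → r
h(7): 25·7+23=198≡16 → q
x(23): 25·23+23=598≡0 → a
d(3): 25·3+23=98≡20 → u
e(4): 25·4+23=123≡19 → t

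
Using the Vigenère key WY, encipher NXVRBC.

Repeat the key across the message: WYWYWY
N(13)+W(22): 35≡9 → J
X(23)+Y(24): 47≡21 → V
V(21)+W(22): 43≡17 → R
R(17)+Y(24): 41≡15 → P
B(1)+W(22): 23 → X
C(2)+Y(24): 26≡0 → A

JVRPXA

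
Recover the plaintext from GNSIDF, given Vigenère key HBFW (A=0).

ZMNMWE

Repeat the key across the ciphertext: HBFWHB
G(6)−H(7): -1≡25 → Z
N(13)−B(1): 12 → M
S(18)−F(5): 13 → N
I(8)−W(22): -14≡12 → M
D(3)−H(7): -4≡22 → W
F(5)−B(1): 4 → E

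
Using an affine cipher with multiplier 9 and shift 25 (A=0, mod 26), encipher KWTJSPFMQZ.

LPOCFESDNQ

K(10): 9·10+25=115≡11 → L
W(22): 9·22+25=223≡15 → P
T(19): 9·19+25=196≡14 → O
J(9): 9·9+25=106≡2 → C
S(18): 9·18+25=187≡5 → F
P(15): 9·15+25=160≡4 → E
F(5): 9·5+25=70≡18 → S
M(12): 9·12+25=133≡3 → D
Q(16): 9·16+25=169≡13 → N
Z(25): 9·25+25=250≡16 → Q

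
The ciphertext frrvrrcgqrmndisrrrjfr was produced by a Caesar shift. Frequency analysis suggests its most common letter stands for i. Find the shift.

The most frequent ciphertext letter is r (appears 9 times).
r is position 17; i is position 8.
Shift = 9.

9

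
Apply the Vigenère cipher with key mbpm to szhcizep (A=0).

eawouatb

Repeat the key across the message: mbpmmbpm
s(18)+m(12): 30≡4 → e
z(25)+b(1): 26≡0 → a
h(7)+p(15): 22 → w
c(2)+m(12): 14 → o
i(8)+m(12): 20 → u
z(25)+b(1): 26≡0 → a
e(4)+p(15): 19 → t
p(15)+m(12): 27≡1 → b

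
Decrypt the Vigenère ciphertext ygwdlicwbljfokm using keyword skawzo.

gwwhmukmbpkrwam

Repeat the key across the ciphertext: skawzoskawzoska
y(24)−s(18): 6 → g
g(6)−k(10): -4≡22 → w
w(22)−a(0): 22 → w
d(3)−w(22): -19≡7 → h
l(11)−z(25): -14≡12 → m
i(8)−o(14): -6≡20 → u
c(2)−s(18): -16≡10 → k
w(22)−k(10): 12 → m
b(1)−a(0): 1 → b
l(11)−w(22): -11≡15 → p
j(9)−z(25): -16≡10 → k
f(5)−o(14): -9≡17 → r
o(14)−s(18): -4≡22 → w
k(10)−k(10): 0 → a
m(12)−a(0): 12 → m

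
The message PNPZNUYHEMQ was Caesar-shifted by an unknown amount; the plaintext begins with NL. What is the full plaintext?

NLNXLSWFCKO

From the crib: P(15)−N(13)=2, so the shift is 2.
Subtract 2 from each ciphertext letter:
P(15): 15−2=13 → N
N(13): 13−2=11 → L
P(15): 15−2=13 → N
Z(25): 25−2=23 → X
N(13): 13−2=11 → L
U(20): 20−2=18 → S
Y(24): 24−2=22 → W
H(7): 7−2=5 → F
E(4): 4−2=2 → C
M(12): 12−2=10 → K
Q(16): 16−2=14 → O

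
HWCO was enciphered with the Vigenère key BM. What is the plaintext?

Repeat the key across the ciphertext: BMBM
H(7)−B(1): 6 → G
W(22)−M(12): 10 → K
C(2)−B(1): 1 → B
O(14)−M(12): 2 → C

GKBC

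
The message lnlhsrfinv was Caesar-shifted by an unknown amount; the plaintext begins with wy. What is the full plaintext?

wywsdcqtyg

From the crib: l(11)−w(22)=-11≡15, so the shift is 15.
Subtract 15 from each ciphertext letter:
l(11): 11−15=-4≡22 → w
n(13): 13−15=-2≡24 → y
l(11): 11−15=-4≡22 → w
h(7): 7−15=-8≡18 → s
s(18): 18−15=3 → d
r(17): 17−15=2 → c
f(5): 5−15=-10≡16 → q
i(8): 8−15=-7≡19 → t
n(13): 13−15=-2≡24 → y
v(21): 21−15=6 → g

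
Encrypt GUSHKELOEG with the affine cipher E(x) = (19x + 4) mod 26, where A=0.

OUIHMCFKCO

G(6): 19·6+4=118≡14 → O
U(20): 19·20+4=384≡20 → U
S(18): 19·18+4=346≡8 → I
H(7): 19·7+4=137≡7 → H
K(10): 19·10+4=194≡12 → M
E(4): 19·4+4=80≡2 → C
L(11): 19·11+4=213≡5 → F
O(14): 19·14+4=270≡10 → K
E(4): 19·4+4=80≡2 → C
G(6): 19·6+4=118≡14 → O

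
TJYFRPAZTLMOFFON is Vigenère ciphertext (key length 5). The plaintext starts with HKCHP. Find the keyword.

MZWYC

Subtract each crib letter from the matching ciphertext letter (mod 26):
T(19)−H(7)=12 → M
J(9)−K(10)=-1≡25 → Z
Y(24)−C(2)=22 → W
F(5)−H(7)=-2≡24 → Y
R(17)−P(15)=2 → C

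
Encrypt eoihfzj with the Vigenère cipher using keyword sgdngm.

wulullb

Repeat the key across the message: sgdngms
e(4)+s(18): 22 → w
o(14)+g(6): 20 → u
i(8)+d(3): 11 → l
h(7)+n(13): 20 → u
f(5)+g(6): 11 → l
z(25)+m(12): 37≡11 → l
j(9)+s(18): 27≡1 → b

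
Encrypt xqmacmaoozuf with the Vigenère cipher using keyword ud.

rtgdwpuricoi

Repeat the key across the message: udududududud
x(23)+u(20): 43≡17 → r
q(16)+d(3): 19 → t
m(12)+u(20): 32≡6 → g
a(0)+d(3): 3 → d
c(2)+u(20): 22 → w
m(12)+d(3): 15 → p
a(0)+u(20): 20 → u
o(14)+d(3): 17 → r
o(14)+u(20): 34≡8 → i
z(25)+d(3): 28≡2 → c
u(20)+u(20): 40≡14 → o
f(5)+d(3): 8 → i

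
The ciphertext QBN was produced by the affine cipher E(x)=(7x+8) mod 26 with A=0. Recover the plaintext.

The inverse of 7 mod 26 is 15, since 7·15=105≡1. Apply D(y)=15·(y−8) mod 26:
Q(16): 15·(16−8)=120≡16 → Q
B(1): 15·(1−8)=-105≡25 → Z
N(13): 15·(13−8)=75≡23 → X

QZX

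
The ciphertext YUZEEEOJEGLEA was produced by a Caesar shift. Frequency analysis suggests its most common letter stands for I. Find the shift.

22

The most frequent ciphertext letter is E (appears 5 times).
E is position 4; I is position 8.
Shift = -4≡22.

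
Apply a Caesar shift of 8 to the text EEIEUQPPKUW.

E(4): 4+8=12 → M
E(4): 4+8=12 → M
I(8): 8+8=16 → Q
E(4): 4+8=12 → M
U(20): 20+8=28≡2 → C
Q(16): 16+8=24 → Y
P(15): 15+8=23 → X
P(15): 15+8=23 → X
K(10): 10+8=18 → S
U(20): 20+8=28≡2 → C
W(22): 22+8=30≡4 → E

MMQMCYXXSCE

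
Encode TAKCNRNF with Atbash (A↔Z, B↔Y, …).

GZPXMIMU

T(19) → G(6)
A(0) → Z(25)
K(10) → P(15)
C(2) → X(23)
N(13) → M(12)
R(17) → I(8)
N(13) → M(12)
F(5) → U(20)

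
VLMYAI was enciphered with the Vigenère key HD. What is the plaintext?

Repeat the key across the ciphertext: HDHDHD
V(21)−H(7): 14 → O
L(11)−D(3): 8 → I
M(12)−H(7): 5 → F
Y(24)−D(3): 21 → V
A(0)−H(7): -7≡19 → T
I(8)−D(3): 5 → F

OIFVTF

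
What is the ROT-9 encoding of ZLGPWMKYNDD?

IUPYFVTHWMM

Z(25): 25+9=34≡8 → I
L(11): 11+9=20 → U
G(6): 6+9=15 → P
P(15): 15+9=24 → Y
W(22): 22+9=31≡5 → F
M(12): 12+9=21 → V
K(10): 10+9=19 → T
Y(24): 24+9=33≡7 → H
N(13): 13+9=22 → W
D(3): 3+9=12 → M
D(3): 3+9=12 → M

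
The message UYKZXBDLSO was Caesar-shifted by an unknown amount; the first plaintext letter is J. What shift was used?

11

From the crib: U(20)−J(9)=11, so the shift is 11.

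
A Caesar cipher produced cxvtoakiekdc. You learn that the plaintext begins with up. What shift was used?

8

From the crib: c(2)−u(20)=-18≡8, so the shift is 8.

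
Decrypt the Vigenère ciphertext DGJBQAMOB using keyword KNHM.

Repeat the key across the ciphertext: KNHMKNHMK
D(3)−K(10): -7≡19 → T
G(6)−N(13): -7≡19 → T
J(9)−H(7): 2 → C
B(1)−M(12): -11≡15 → P
Q(16)−K(10): 6 → G
A(0)−N(13): -13≡13 → N
M(12)−H(7): 5 → F
O(14)−M(12): 2 → C
B(1)−K(10): -9≡17 → R

TTCPGNFCR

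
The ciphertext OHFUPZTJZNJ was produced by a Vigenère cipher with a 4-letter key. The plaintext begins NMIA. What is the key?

Subtract each crib letter from the matching ciphertext letter (mod 26):
O(14)−N(13)=1 → B
H(7)−M(12)=-5≡21 → V
F(5)−I(8)=-3≡23 → X
U(20)−A(0)=20 → U

BVXU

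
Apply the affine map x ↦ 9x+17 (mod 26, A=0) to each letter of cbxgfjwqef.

c(2): 9·2+17=35≡9 → j
b(1): 9·1+17=26≡0 → a
x(23): 9·23+17=224≡16 → q
g(6): 9·6+17=71≡19 → t
f(5): 9·5+17=62≡10 → k
j(9): 9·9+17=98≡20 → u
w(22): 9·22+17=215≡7 → h
q(16): 9·16+17=161≡5 → f
e(4): 9·4+17=53≡1 → b
f(5): 9·5+17=62≡10 → k

jaqtkuhfbk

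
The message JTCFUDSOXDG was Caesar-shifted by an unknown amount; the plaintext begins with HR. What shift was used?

From the crib: J(9)−H(7)=2, so the shift is 2.

2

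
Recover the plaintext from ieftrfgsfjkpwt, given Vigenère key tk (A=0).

Repeat the key across the ciphertext: tktktktktktktk
i(8)−t(19): -11≡15 → p
e(4)−k(10): -6≡20 → u
f(5)−t(19): -14≡12 → m
t(19)−k(10): 9 → j
r(17)−t(19): -2≡24 → y
f(5)−k(10): -5≡21 → v
g(6)−t(19): -13≡13 → n
s(18)−k(10): 8 → i
f(5)−t(19): -14≡12 → m
j(9)−k(10): -1≡25 → z
k(10)−t(19): -9≡17 → r
p(15)−k(10): 5 → f
w(22)−t(19): 3 → d
t(19)−k(10): 9 → j

pumjyvnimzrfdj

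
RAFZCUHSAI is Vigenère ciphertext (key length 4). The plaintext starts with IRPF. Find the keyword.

Subtract each crib letter from the matching ciphertext letter (mod 26):
R(17)−I(8)=9 → J
A(0)−R(17)=-17≡9 → J
F(5)−P(15)=-10≡16 → Q
Z(25)−F(5)=20 → U

JJQU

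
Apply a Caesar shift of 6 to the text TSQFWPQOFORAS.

ZYWLCVWULUXGY

T(19): 19+6=25 → Z
S(18): 18+6=24 → Y
Q(16): 16+6=22 → W
F(5): 5+6=11 → L
W(22): 22+6=28≡2 → C
P(15): 15+6=21 → V
Q(16): 16+6=22 → W
O(14): 14+6=20 → U
F(5): 5+6=11 → L
O(14): 14+6=20 → U
R(17): 17+6=23 → X
A(0): 0+6=6 → G
S(18): 18+6=24 → Y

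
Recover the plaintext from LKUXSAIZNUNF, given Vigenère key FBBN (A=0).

GJTKNZHMITMS

Repeat the key across the ciphertext: FBBNFBBNFBBN
L(11)−F(5): 6 → G
K(10)−B(1): 9 → J
U(20)−B(1): 19 → T
X(23)−N(13): 10 → K
S(18)−F(5): 13 → N
A(0)−B(1): -1≡25 → Z
I(8)−B(1): 7 → H
Z(25)−N(13): 12 → M
N(13)−F(5): 8 → I
U(20)−B(1): 19 → T
N(13)−B(1): 12 → M
F(5)−N(13): -8≡18 → S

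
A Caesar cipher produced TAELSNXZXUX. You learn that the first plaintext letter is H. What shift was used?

12

From the crib: T(19)−H(7)=12, so the shift is 12.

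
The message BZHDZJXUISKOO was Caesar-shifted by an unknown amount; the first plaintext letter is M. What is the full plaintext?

MKSOKUIFTDVZZ

From the crib: B(1)−M(12)=-11≡15, so the shift is 15.
Subtract 15 from each ciphertext letter:
B(1): 1−15=-14≡12 → M
Z(25): 25−15=10 → K
H(7): 7−15=-8≡18 → S
D(3): 3−15=-12≡14 → O
Z(25): 25−15=10 → K
J(9): 9−15=-6≡20 → U
X(23): 23−15=8 → I
U(20): 20−15=5 → F
I(8): 8−15=-7≡19 → T
S(18): 18−15=3 → D
K(10): 10−15=-5≡21 → V
O(14): 14−15=-1≡25 → Z
O(14): 14−15=-1≡25 → Z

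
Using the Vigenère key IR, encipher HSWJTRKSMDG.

PJEABISJUUO

Repeat the key across the message: IRIRIRIRIRI
H(7)+I(8): 15 → P
S(18)+R(17): 35≡9 → J
W(22)+I(8): 30≡4 → E
J(9)+R(17): 26≡0 → A
T(19)+I(8): 27≡1 → B
R(17)+R(17): 34≡8 → I
K(10)+I(8): 18 → S
S(18)+R(17): 35≡9 → J
M(12)+I(8): 20 → U
D(3)+R(17): 20 → U
G(6)+I(8): 14 → O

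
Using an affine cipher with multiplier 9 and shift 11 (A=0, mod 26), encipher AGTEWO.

LNAVBH

A(0): 9·0+11=11 → L
G(6): 9·6+11=65≡13 → N
T(19): 9·19+11=182≡0 → A
E(4): 9·4+11=47≡21 → V
W(22): 9·22+11=209≡1 → B
O(14): 9·14+11=137≡7 → H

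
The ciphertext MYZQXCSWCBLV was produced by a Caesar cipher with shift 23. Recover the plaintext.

M(12): 12−23=-11≡15 → P
Y(24): 24−23=1 → B
Z(25): 25−23=2 → C
Q(16): 16−23=-7≡19 → T
X(23): 23−23=0 → A
C(2): 2−23=-21≡5 → F
S(18): 18−23=-5≡21 → V
W(22): 22−23=-1≡25 → Z
C(2): 2−23=-21≡5 → F
B(1): 1−23=-22≡4 → E
L(11): 11−23=-12≡14 → O
V(21): 21−23=-2≡24 → Y

PBCTAFVZFEOY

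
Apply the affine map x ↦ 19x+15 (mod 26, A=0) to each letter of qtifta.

hmlgmp

q(16): 19·16+15=319≡7 → h
t(19): 19·19+15=376≡12 → m
i(8): 19·8+15=167≡11 → l
f(5): 19·5+15=110≡6 → g
t(19): 19·19+15=376≡12 → m
a(0): 19·0+15=15 → p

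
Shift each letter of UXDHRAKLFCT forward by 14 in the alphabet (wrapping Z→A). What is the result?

ILRVFOYZTQH

U(20): 20+14=34≡8 → I
X(23): 23+14=37≡11 → L
D(3): 3+14=17 → R
H(7): 7+14=21 → V
R(17): 17+14=31≡5 → F
A(0): 0+14=14 → O
K(10): 10+14=24 → Y
L(11): 11+14=25 → Z
F(5): 5+14=19 → T
C(2): 2+14=16 → Q
T(19): 19+14=33≡7 → H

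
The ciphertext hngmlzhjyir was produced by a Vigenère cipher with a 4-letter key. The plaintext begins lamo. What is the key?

Subtract each crib letter from the matching ciphertext letter (mod 26):
h(7)−l(11)=-4≡22 → w
n(13)−a(0)=13 → n
g(6)−m(12)=-6≡20 → u
m(12)−o(14)=-2≡24 → y

wnuy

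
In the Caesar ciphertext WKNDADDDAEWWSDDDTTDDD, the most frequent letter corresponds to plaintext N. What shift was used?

The most frequent ciphertext letter is D (appears 10 times).
D is position 3; N is position 13.
Shift = -10≡16.

16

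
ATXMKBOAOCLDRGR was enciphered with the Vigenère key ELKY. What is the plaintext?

Repeat the key across the ciphertext: ELKYELKYELKYELK
A(0)−E(4): -4≡22 → W
T(19)−L(11): 8 → I
X(23)−K(10): 13 → N
M(12)−Y(24): -12≡14 → O
K(10)−E(4): 6 → G
B(1)−L(11): -10≡16 → Q
O(14)−K(10): 4 → E
A(0)−Y(24): -24≡2 → C
O(14)−E(4): 10 → K
C(2)−L(11): -9≡17 → R
L(11)−K(10): 1 → B
D(3)−Y(24): -21≡5 → F
R(17)−E(4): 13 → N
G(6)−L(11): -5≡21 → V
R(17)−K(10): 7 → H

WINOGQECKRBFNVH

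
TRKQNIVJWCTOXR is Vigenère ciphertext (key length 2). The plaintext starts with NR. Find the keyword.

Subtract each crib letter from the matching ciphertext letter (mod 26):
T(19)−N(13)=6 → G
R(17)−R(17)=0 → A

GA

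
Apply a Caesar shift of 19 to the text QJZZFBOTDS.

JCSSYUHMWL

Q(16): 16+19=35≡9 → J
J(9): 9+19=28≡2 → C
Z(25): 25+19=44≡18 → S
Z(25): 25+19=44≡18 → S
F(5): 5+19=24 → Y
B(1): 1+19=20 → U
O(14): 14+19=33≡7 → H
T(19): 19+19=38≡12 → M
D(3): 3+19=22 → W
S(18): 18+19=37≡11 → L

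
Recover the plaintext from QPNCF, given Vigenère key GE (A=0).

KLHYZ

Repeat the key across the ciphertext: GEGEG
Q(16)−G(6): 10 → K
P(15)−E(4): 11 → L
N(13)−G(6): 7 → H
C(2)−E(4): -2≡24 → Y
F(5)−G(6): -1≡25 → Z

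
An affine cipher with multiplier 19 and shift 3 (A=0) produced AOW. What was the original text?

TRB

The inverse of 19 mod 26 is 11, since 19·11=209≡1. Apply D(y)=11·(y−3) mod 26:
A(0): 11·(0−3)=-33≡19 → T
O(14): 11·(14−3)=121≡17 → R
W(22): 11·(22−3)=209≡1 → B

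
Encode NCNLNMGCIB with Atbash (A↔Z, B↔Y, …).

N(13) → M(12)
C(2) → X(23)
N(13) → M(12)
L(11) → O(14)
N(13) → M(12)
M(12) → N(13)
G(6) → T(19)
C(2) → X(23)
I(8) → R(17)
B(1) → Y(24)

MXMOMNTXRY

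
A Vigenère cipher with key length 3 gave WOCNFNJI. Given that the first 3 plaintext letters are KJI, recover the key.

Subtract each crib letter from the matching ciphertext letter (mod 26):
W(22)−K(10)=12 → M
O(14)−J(9)=5 → F
C(2)−I(8)=-6≡20 → U

MFU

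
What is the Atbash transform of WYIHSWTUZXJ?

DBRSHDGFACQ

W(22) → D(3)
Y(24) → B(1)
I(8) → R(17)
H(7) → S(18)
S(18) → H(7)
W(22) → D(3)
T(19) → G(6)
U(20) → F(5)
Z(25) → A(0)
X(23) → C(2)
J(9) → Q(16)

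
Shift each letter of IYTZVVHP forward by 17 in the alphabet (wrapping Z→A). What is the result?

ZPKQMMYG

I(8): 8+17=25 → Z
Y(24): 24+17=41≡15 → P
T(19): 19+17=36≡10 → K
Z(25): 25+17=42≡16 → Q
V(21): 21+17=38≡12 → M
V(21): 21+17=38≡12 → M
H(7): 7+17=24 → Y
P(15): 15+17=32≡6 → G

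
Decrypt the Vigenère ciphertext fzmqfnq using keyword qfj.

pudaaea

Repeat the key across the ciphertext: qfjqfjq
f(5)−q(16): -11≡15 → p
z(25)−f(5): 20 → u
m(12)−j(9): 3 → d
q(16)−q(16): 0 → a
f(5)−f(5): 0 → a
n(13)−j(9): 4 → e
q(16)−q(16): 0 → a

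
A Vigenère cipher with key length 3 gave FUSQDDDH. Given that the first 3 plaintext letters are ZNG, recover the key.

GHM

Subtract each crib letter from the matching ciphertext letter (mod 26):
F(5)−Z(25)=-20≡6 → G
U(20)−N(13)=7 → H
S(18)−G(6)=12 → M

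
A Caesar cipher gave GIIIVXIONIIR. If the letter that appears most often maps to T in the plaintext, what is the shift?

The most frequent ciphertext letter is I (appears 6 times).
I is position 8; T is position 19.
Shift = -11≡15.

15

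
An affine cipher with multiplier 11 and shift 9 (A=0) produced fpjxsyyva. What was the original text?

The inverse of 11 mod 26 is 19, since 11·19=209≡1. Apply D(y)=19·(y−9) mod 26:
f(5): 19·(5−9)=-76≡2 → c
p(15): 19·(15−9)=114≡10 → k
j(9): 19·(9−9)=0 → a
x(23): 19·(23−9)=266≡6 → g
s(18): 19·(18−9)=171≡15 → p
y(24): 19·(24−9)=285≡25 → z
y(24): 19·(24−9)=285≡25 → z
v(21): 19·(21−9)=228≡20 → u
a(0): 19·(0−9)=-171≡11 → l

ckagpzzul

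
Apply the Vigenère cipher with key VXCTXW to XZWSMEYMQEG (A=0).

SWYLJATJSXD

Repeat the key across the message: VXCTXWVXCTX
X(23)+V(21): 44≡18 → S
Z(25)+X(23): 48≡22 → W
W(22)+C(2): 24 → Y
S(18)+T(19): 37≡11 → L
M(12)+X(23): 35≡9 → J
E(4)+W(22): 26≡0 → A
Y(24)+V(21): 45≡19 → T
M(12)+X(23): 35≡9 → J
Q(16)+C(2): 18 → S
E(4)+T(19): 23 → X
G(6)+X(23): 29≡3 → D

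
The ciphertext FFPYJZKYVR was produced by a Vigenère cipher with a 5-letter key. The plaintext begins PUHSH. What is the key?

Subtract each crib letter from the matching ciphertext letter (mod 26):
F(5)−P(15)=-10≡16 → Q
F(5)−U(20)=-15≡11 → L
P(15)−H(7)=8 → I
Y(24)−S(18)=6 → G
J(9)−H(7)=2 → C

QLIGC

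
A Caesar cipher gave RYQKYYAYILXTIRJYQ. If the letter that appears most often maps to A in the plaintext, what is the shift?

The most frequent ciphertext letter is Y (appears 5 times).
Y is position 24; A is position 0.
Shift = 24.

24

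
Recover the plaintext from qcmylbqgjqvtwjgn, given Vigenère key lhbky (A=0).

fvlonqjfzskmvzic

Repeat the key across the ciphertext: lhbkylhbkylhbkyl
q(16)−l(11): 5 → f
c(2)−h(7): -5≡21 → v
m(12)−b(1): 11 → l
y(24)−k(10): 14 → o
l(11)−y(24): -13≡13 → n
b(1)−l(11): -10≡16 → q
q(16)−h(7): 9 → j
g(6)−b(1): 5 → f
j(9)−k(10): -1≡25 → z
q(16)−y(24): -8≡18 → s
v(21)−l(11): 10 → k
t(19)−h(7): 12 → m
w(22)−b(1): 21 → v
j(9)−k(10): -1≡25 → z
g(6)−y(24): -18≡8 → i
n(13)−l(11): 2 → c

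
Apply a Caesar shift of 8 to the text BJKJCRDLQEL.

B(1): 1+8=9 → J
J(9): 9+8=17 → R
K(10): 10+8=18 → S
J(9): 9+8=17 → R
C(2): 2+8=10 → K
R(17): 17+8=25 → Z
D(3): 3+8=11 → L
L(11): 11+8=19 → T
Q(16): 16+8=24 → Y
E(4): 4+8=12 → M
L(11): 11+8=19 → T

JRSRKZLTYMT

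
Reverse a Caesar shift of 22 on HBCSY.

H(7): 7−22=-15≡11 → L
B(1): 1−22=-21≡5 → F
C(2): 2−22=-20≡6 → G
S(18): 18−22=-4≡22 → W
Y(24): 24−22=2 → C

LFGWC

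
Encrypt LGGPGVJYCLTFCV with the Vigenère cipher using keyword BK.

Repeat the key across the message: BKBKBKBKBKBKBK
L(11)+B(1): 12 → M
G(6)+K(10): 16 → Q
G(6)+B(1): 7 → H
P(15)+K(10): 25 → Z
G(6)+B(1): 7 → H
V(21)+K(10): 31≡5 → F
J(9)+B(1): 10 → K
Y(24)+K(10): 34≡8 → I
C(2)+B(1): 3 → D
L(11)+K(10): 21 → V
T(19)+B(1): 20 → U
F(5)+K(10): 15 → P
C(2)+B(1): 3 → D
V(21)+K(10): 31≡5 → F

MQHZHFKIDVUPDF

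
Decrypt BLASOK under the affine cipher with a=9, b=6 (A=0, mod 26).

The inverse of 9 mod 26 is 3, since 9·3=27≡1. Apply D(y)=3·(y−6) mod 26:
B(1): 3·(1−6)=-15≡11 → L
L(11): 3·(11−6)=15 → P
A(0): 3·(0−6)=-18≡8 → I
S(18): 3·(18−6)=36≡10 → K
O(14): 3·(14−6)=24 → Y
K(10): 3·(10−6)=12 → M

LPIKYM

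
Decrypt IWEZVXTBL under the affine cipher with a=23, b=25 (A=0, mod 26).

XBHAKSCIW

The inverse of 23 mod 26 is 17, since 23·17=391≡1. Apply D(y)=17·(y−25) mod 26:
I(8): 17·(8−25)=-289≡23 → X
W(22): 17·(22−25)=-51≡1 → B
E(4): 17·(4−25)=-357≡7 → H
Z(25): 17·(25−25)=0 → A
V(21): 17·(21−25)=-68≡10 → K
X(23): 17·(23−25)=-34≡18 → S
T(19): 17·(19−25)=-102≡2 → C
B(1): 17·(1−25)=-408≡8 → I
L(11): 17·(11−25)=-238≡22 → W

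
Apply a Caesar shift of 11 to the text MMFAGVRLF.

M(12): 12+11=23 → X
M(12): 12+11=23 → X
F(5): 5+11=16 → Q
A(0): 0+11=11 → L
G(6): 6+11=17 → R
V(21): 21+11=32≡6 → G
R(17): 17+11=28≡2 → C
L(11): 11+11=22 → W
F(5): 5+11=16 → Q

XXQLRGCWQ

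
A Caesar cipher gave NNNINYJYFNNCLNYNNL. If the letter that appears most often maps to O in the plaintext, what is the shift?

The most frequent ciphertext letter is N (appears 9 times).
N is position 13; O is position 14.
Shift = -1≡25.

25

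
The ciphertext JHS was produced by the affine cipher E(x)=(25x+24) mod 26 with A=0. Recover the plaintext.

The inverse of 25 mod 26 is 25, since 25·25=625≡1. Apply D(y)=25·(y−24) mod 26:
J(9): 25·(9−24)=-375≡15 → P
H(7): 25·(7−24)=-425≡17 → R
S(18): 25·(18−24)=-150≡6 → G

PRG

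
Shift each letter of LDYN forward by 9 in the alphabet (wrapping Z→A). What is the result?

UMHW

L(11): 11+9=20 → U
D(3): 3+9=12 → M
Y(24): 24+9=33≡7 → H
N(13): 13+9=22 → W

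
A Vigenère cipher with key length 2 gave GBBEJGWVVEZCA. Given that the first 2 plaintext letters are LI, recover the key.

Subtract each crib letter from the matching ciphertext letter (mod 26):
G(6)−L(11)=-5≡21 → V
B(1)−I(8)=-7≡19 → T

VT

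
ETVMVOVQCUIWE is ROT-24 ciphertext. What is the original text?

GVXOXQXSEWKYG

E(4): 4−24=-20≡6 → G
T(19): 19−24=-5≡21 → V
V(21): 21−24=-3≡23 → X
M(12): 12−24=-12≡14 → O
V(21): 21−24=-3≡23 → X
O(14): 14−24=-10≡16 → Q
V(21): 21−24=-3≡23 → X
Q(16): 16−24=-8≡18 → S
C(2): 2−24=-22≡4 → E
U(20): 20−24=-4≡22 → W
I(8): 8−24=-16≡10 → K
W(22): 22−24=-2≡24 → Y
E(4): 4−24=-20≡6 → G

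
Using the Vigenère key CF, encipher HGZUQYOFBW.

JLBZSDQKDB

Repeat the key across the message: CFCFCFCFCF
H(7)+C(2): 9 → J
G(6)+F(5): 11 → L
Z(25)+C(2): 27≡1 → B
U(20)+F(5): 25 → Z
Q(16)+C(2): 18 → S
Y(24)+F(5): 29≡3 → D
O(14)+C(2): 16 → Q
F(5)+F(5): 10 → K
B(1)+C(2): 3 → D
W(22)+F(5): 27≡1 → B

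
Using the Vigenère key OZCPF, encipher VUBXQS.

JTDMVG

Repeat the key across the message: OZCPFO
V(21)+O(14): 35≡9 → J
U(20)+Z(25): 45≡19 → T
B(1)+C(2): 3 → D
X(23)+P(15): 38≡12 → M
Q(16)+F(5): 21 → V
S(18)+O(14): 32≡6 → G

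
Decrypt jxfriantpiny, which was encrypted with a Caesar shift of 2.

hvdpgylrnglw

j(9): 9−2=7 → h
x(23): 23−2=21 → v
f(5): 5−2=3 → d
r(17): 17−2=15 → p
i(8): 8−2=6 → g
a(0): 0−2=-2≡24 → y
n(13): 13−2=11 → l
t(19): 19−2=17 → r
p(15): 15−2=13 → n
i(8): 8−2=6 → g
n(13): 13−2=11 → l
y(24): 24−2=22 → w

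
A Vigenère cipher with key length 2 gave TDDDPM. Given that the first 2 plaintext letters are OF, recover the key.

FY

Subtract each crib letter from the matching ciphertext letter (mod 26):
T(19)−O(14)=5 → F
D(3)−F(5)=-2≡24 → Y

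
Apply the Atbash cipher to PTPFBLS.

KGKUYOH

P(15) → K(10)
T(19) → G(6)
P(15) → K(10)
F(5) → U(20)
B(1) → Y(24)
L(11) → O(14)
S(18) → H(7)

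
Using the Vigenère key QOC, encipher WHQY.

Repeat the key across the message: QOCQ
W(22)+Q(16): 38≡12 → M
H(7)+O(14): 21 → V
Q(16)+C(2): 18 → S
Y(24)+Q(16): 40≡14 → O

MVSO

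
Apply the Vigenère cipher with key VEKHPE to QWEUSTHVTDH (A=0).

LAOBHXCZDKW

Repeat the key across the message: VEKHPEVEKHP
Q(16)+V(21): 37≡11 → L
W(22)+E(4): 26≡0 → A
E(4)+K(10): 14 → O
U(20)+H(7): 27≡1 → B
S(18)+P(15): 33≡7 → H
T(19)+E(4): 23 → X
H(7)+V(21): 28≡2 → C
V(21)+E(4): 25 → Z
T(19)+K(10): 29≡3 → D
D(3)+H(7): 10 → K
H(7)+P(15): 22 → W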